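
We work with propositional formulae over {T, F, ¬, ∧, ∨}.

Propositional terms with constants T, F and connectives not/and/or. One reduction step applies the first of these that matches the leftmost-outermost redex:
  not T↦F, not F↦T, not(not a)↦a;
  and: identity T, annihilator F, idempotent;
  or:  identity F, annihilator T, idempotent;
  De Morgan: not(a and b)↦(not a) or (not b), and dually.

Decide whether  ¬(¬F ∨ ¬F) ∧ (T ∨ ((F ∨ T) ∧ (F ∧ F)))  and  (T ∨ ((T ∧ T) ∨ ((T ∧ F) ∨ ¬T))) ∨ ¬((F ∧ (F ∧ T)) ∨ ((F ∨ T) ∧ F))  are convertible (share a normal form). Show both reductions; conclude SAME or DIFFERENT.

Term A:
  start: ¬(¬F ∨ ¬F) ∧ (T ∨ ((F ∨ T) ∧ (F ∧ F)))
  [1] (¬¬F ∧ ¬¬F) ∧ (T ∨ ((F ∨ T) ∧ (F ∧ F)))
  [2] ¬¬F ∧ (T ∨ ((F ∨ T) ∧ (F ∧ F)))
  [3] F ∧ (T ∨ ((F ∨ T) ∧ (F ∧ F)))
  [4] F

Term B:
  start: (T ∨ ((T ∧ T) ∨ ((T ∧ F) ∨ ¬T))) ∨ ¬((F ∧ (F ∧ T)) ∨ ((F ∨ T) ∧ F))
  [1] T ∨ ¬((F ∧ (F ∧ T)) ∨ ((F ∨ T) ∧ F))
  [2] T

Answer: DIFFERENT — A ⇓ F, B ⇓ T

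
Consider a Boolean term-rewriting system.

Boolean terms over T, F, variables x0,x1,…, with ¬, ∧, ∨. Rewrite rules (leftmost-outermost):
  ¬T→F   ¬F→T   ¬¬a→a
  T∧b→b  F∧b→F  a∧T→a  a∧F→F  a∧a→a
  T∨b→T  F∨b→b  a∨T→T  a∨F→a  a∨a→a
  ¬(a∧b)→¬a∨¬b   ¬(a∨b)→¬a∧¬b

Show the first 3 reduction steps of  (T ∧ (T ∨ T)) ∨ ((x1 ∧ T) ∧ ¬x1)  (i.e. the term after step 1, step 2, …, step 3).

  start: (T ∧ (T ∨ T)) ∨ ((x1 ∧ T) ∧ ¬x1)
  →1  (T ∨ T) ∨ ((x1 ∧ T) ∧ ¬x1)
  →2  T ∨ ((x1 ∧ T) ∧ ¬x1)
  →3  T

Answer: after 3 steps: T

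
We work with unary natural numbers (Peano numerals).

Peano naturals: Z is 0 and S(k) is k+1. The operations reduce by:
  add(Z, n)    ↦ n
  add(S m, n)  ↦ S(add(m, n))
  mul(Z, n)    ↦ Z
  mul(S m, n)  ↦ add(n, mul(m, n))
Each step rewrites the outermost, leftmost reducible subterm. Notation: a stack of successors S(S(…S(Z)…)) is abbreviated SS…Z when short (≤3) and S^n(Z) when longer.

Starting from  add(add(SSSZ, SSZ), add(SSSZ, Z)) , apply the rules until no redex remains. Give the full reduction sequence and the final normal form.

  start: add(add(SSSZ, SSZ), add(SSSZ, Z))
  step 1: add(S(add(SSZ, SSZ)), add(SSSZ, Z))
  step 2: S(add(add(SSZ, SSZ), add(SSSZ, Z)))
  step 3: S(add(S(add(SZ, SSZ)), add(SSSZ, Z)))
  step 4: S(S(add(add(SZ, SSZ), add(SSSZ, Z))))
  step 5: S(S(add(S(add(Z, SSZ)), add(SSSZ, Z))))
  step 6: S(S(S(add(add(Z, SSZ), add(SSSZ, Z)))))
  step 7: S(S(S(add(SSZ, add(SSSZ, Z)))))
  step 8: S(S(S(S(add(SZ, add(SSSZ, Z))))))
  step 9: S(S(S(S(S(add(Z, add(SSSZ, Z)))))))
  step 10: S(S(S(S(S(add(SSSZ, Z))))))
  step 11: S(S(S(S(S(S(add(SSZ, Z)))))))
  step 12: S(S(S(S(S(S(S(add(SZ, Z))))))))
  step 13: S(S(S(S(S(S(S(S(add(Z, Z)))))))))
  step 14: S^8(Z)

Answer: normal form = S^8(Z)  (in 14 steps)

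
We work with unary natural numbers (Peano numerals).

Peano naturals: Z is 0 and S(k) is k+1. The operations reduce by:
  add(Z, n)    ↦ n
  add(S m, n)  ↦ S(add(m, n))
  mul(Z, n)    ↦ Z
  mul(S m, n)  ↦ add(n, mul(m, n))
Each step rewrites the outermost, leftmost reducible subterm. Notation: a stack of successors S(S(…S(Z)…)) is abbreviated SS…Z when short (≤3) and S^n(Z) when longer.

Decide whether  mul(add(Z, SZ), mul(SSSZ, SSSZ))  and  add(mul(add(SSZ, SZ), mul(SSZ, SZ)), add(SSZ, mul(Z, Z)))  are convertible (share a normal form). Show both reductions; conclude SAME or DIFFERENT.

Term A:
  start: mul(add(Z, SZ), mul(SSSZ, SSSZ))
  step 1: mul(SZ, mul(SSSZ, SSSZ))
  step 2: add(mul(SSSZ, SSSZ), mul(Z, mul(SSSZ, SSSZ)))
  step 3: add(add(SSSZ, mul(SSZ, SSSZ)), mul(Z, mul(SSSZ, SSSZ)))
  step 4: add(S(add(SSZ, mul(SSZ, SSSZ))), mul(Z, mul(SSSZ, SSSZ)))
  step 5: S(add(add(SSZ, mul(SSZ, SSSZ)), mul(Z, mul(SSSZ, SSSZ))))
  step 6: S(add(S(add(SZ, mul(SSZ, SSSZ))), mul(Z, mul(SSSZ, SSSZ))))
  step 7: S(S(add(add(SZ, mul(SSZ, SSSZ)), mul(Z, mul(SSSZ, SSSZ)))))
  step 8: S(S(add(S(add(Z, mul(SSZ, SSSZ))), mul(Z, mul(SSSZ, SSSZ)))))
  step 9: S(S(S(add(add(Z, mul(SSZ, SSSZ)), mul(Z, mul(SSSZ, SSSZ))))))
  step 10: S(S(S(add(mul(SSZ, SSSZ), mul(Z, mul(SSSZ, SSSZ))))))
  step 11: S(S(S(add(add(SSSZ, mul(SZ, SSSZ)), mul(Z, mul(SSSZ, SSSZ))))))
  step 12: S(S(S(add(S(add(SSZ, mul(SZ, SSSZ))), mul(Z, mul(SSSZ, SSSZ))))))
  step 13: S(S(S(S(add(add(SSZ, mul(SZ, SSSZ)), mul(Z, mul(SSSZ, SSSZ)))))))
  step 14: S(S(S(S(add(S(add(SZ, mul(SZ, SSSZ))), mul(Z, mul(SSSZ, SSSZ)))))))
  step 15: S(S(S(S(S(add(add(SZ, mul(SZ, SSSZ)), mul(Z, mul(SSSZ, SSSZ))))))))
  step 16: S(S(S(S(S(add(S(add(Z, mul(SZ, SSSZ))), mul(Z, mul(SSSZ, SSSZ))))))))
  step 17: S(S(S(S(S(S(add(add(Z, mul(SZ, SSSZ)), mul(Z, mul(SSSZ, SSSZ)))))))))
  step 18: S(S(S(S(S(S(add(mul(SZ, SSSZ), mul(Z, mul(SSSZ, SSSZ)))))))))
  step 19: S(S(S(S(S(S(add(add(SSSZ, mul(Z, SSSZ)), mul(Z, mul(SSSZ, SSSZ)))))))))
  step 20: S(S(S(S(S(S(add(S(add(SSZ, mul(Z, SSSZ))), mul(Z, mul(SSSZ, SSSZ)))))))))
  step 21: S(S(S(S(S(S(S(add(add(SSZ, mul(Z, SSSZ)), mul(Z, mul(SSSZ, SSSZ))))))))))
  step 22: S(S(S(S(S(S(S(add(S(add(SZ, mul(Z, SSSZ))), mul(Z, mul(SSSZ, SSSZ))))))))))
  step 23: S(S(S(S(S(S(S(S(add(add(SZ, mul(Z, SSSZ)), mul(Z, mul(SSSZ, SSSZ)))))))))))
  step 24: S(S(S(S(S(S(S(S(add(S(add(Z, mul(Z, SSSZ))), mul(Z, mul(SSSZ, SSSZ)))))))))))
  step 25: S(S(S(S(S(S(S(S(S(add(add(Z, mul(Z, SSSZ)), mul(Z, mul(SSSZ, SSSZ))))))))))))
  step 26: S(S(S(S(S(S(S(S(S(add(mul(Z, SSSZ), mul(Z, mul(SSSZ, SSSZ))))))))))))
  step 27: S(S(S(S(S(S(S(S(S(add(Z, mul(Z, mul(SSSZ, SSSZ))))))))))))
  step 28: S(S(S(S(S(S(S(S(S(mul(Z, mul(SSSZ, SSSZ)))))))))))
  step 29: S^9(Z)

Term B:
  start: add(mul(add(SSZ, SZ), mul(SSZ, SZ)), add(SSZ, mul(Z, Z)))
  step 1: add(mul(S(add(SZ, SZ)), mul(SSZ, SZ)), add(SSZ, mul(Z, Z)))
  step 2: add(add(mul(SSZ, SZ), mul(add(SZ, SZ), mul(SSZ, SZ))), add(SSZ, mul(Z, Z)))
  step 3: add(add(add(SZ, mul(SZ, SZ)), mul(add(SZ, SZ), mul(SSZ, SZ))), add(SSZ, mul(Z, Z)))
  step 4: add(add(S(add(Z, mul(SZ, SZ))), mul(add(SZ, SZ), mul(SSZ, SZ))), add(SSZ, mul(Z, Z)))
  step 5: add(S(add(add(Z, mul(SZ, SZ)), mul(add(SZ, SZ), mul(SSZ, SZ)))), add(SSZ, mul(Z, Z)))
  step 6: S(add(add(add(Z, mul(SZ, SZ)), mul(add(SZ, SZ), mul(SSZ, SZ))), add(SSZ, mul(Z, Z))))
  step 7: S(add(add(mul(SZ, SZ), mul(add(SZ, SZ), mul(SSZ, SZ))), add(SSZ, mul(Z, Z))))
  step 8: S(add(add(add(SZ, mul(Z, SZ)), mul(add(SZ, SZ), mul(SSZ, SZ))), add(SSZ, mul(Z, Z))))
  step 9: S(add(add(S(add(Z, mul(Z, SZ))), mul(add(SZ, SZ), mul(SSZ, SZ))), add(SSZ, mul(Z, Z))))
  step 10: S(add(S(add(add(Z, mul(Z, SZ)), mul(add(SZ, SZ), mul(SSZ, SZ)))), add(SSZ, mul(Z, Z))))
  step 11: S(S(add(add(add(Z, mul(Z, SZ)), mul(add(SZ, SZ), mul(SSZ, SZ))), add(SSZ, mul(Z, Z)))))
  step 12: S(S(add(add(mul(Z, SZ), mul(add(SZ, SZ), mul(SSZ, SZ))), add(SSZ, mul(Z, Z)))))
  step 13: S(S(add(add(Z, mul(add(SZ, SZ), mul(SSZ, SZ))), add(SSZ, mul(Z, Z)))))
  step 14: S(S(add(mul(add(SZ, SZ), mul(SSZ, SZ)), add(SSZ, mul(Z, Z)))))
  step 15: S(S(add(mul(S(add(Z, SZ)), mul(SSZ, SZ)), add(SSZ, mul(Z, Z)))))
  step 16: S(S(add(add(mul(SSZ, SZ), mul(add(Z, SZ), mul(SSZ, SZ))), add(SSZ, mul(Z, Z)))))
  step 17: S(S(add(add(add(SZ, mul(SZ, SZ)), mul(add(Z, SZ), mul(SSZ, SZ))), add(SSZ, mul(Z, Z)))))
  step 18: S(S(add(add(S(add(Z, mul(SZ, SZ))), mul(add(Z, SZ), mul(SSZ, SZ))), add(SSZ, mul(Z, Z)))))
  step 19: S(S(add(S(add(add(Z, mul(SZ, SZ)), mul(add(Z, SZ), mul(SSZ, SZ)))), add(SSZ, mul(Z, Z)))))
  step 20: S(S(S(add(add(add(Z, mul(SZ, SZ)), mul(add(Z, SZ), mul(SSZ, SZ))), add(SSZ, mul(Z, Z))))))
  step 21: S(S(S(add(add(mul(SZ, SZ), mul(add(Z, SZ), mul(SSZ, SZ))), add(SSZ, mul(Z, Z))))))
  step 22: S(S(S(add(add(add(SZ, mul(Z, SZ)), mul(add(Z, SZ), mul(SSZ, SZ))), add(SSZ, mul(Z, Z))))))
  step 23: S(S(S(add(add(S(add(Z, mul(Z, SZ))), mul(add(Z, SZ), mul(SSZ, SZ))), add(SSZ, mul(Z, Z))))))
  step 24: S(S(S(add(S(add(add(Z, mul(Z, SZ)), mul(add(Z, SZ), mul(SSZ, SZ)))), add(SSZ, mul(Z, Z))))))
  step 25: S(S(S(S(add(add(add(Z, mul(Z, SZ)), mul(add(Z, SZ), mul(SSZ, SZ))), add(SSZ, mul(Z, Z)))))))
  step 26: S(S(S(S(add(add(mul(Z, SZ), mul(add(Z, SZ), mul(SSZ, SZ))), add(SSZ, mul(Z, Z)))))))
  step 27: S(S(S(S(add(add(Z, mul(add(Z, SZ), mul(SSZ, SZ))), add(SSZ, mul(Z, Z)))))))
  step 28: S(S(S(S(add(mul(add(Z, SZ), mul(SSZ, SZ)), add(SSZ, mul(Z, Z)))))))
  step 29: S(S(S(S(add(mul(SZ, mul(SSZ, SZ)), add(SSZ, mul(Z, Z)))))))
  step 30: S(S(S(S(add(add(mul(SSZ, SZ), mul(Z, mul(SSZ, SZ))), add(SSZ, mul(Z, Z)))))))
  step 31: S(S(S(S(add(add(add(SZ, mul(SZ, SZ)), mul(Z, mul(SSZ, SZ))), add(SSZ, mul(Z, Z)))))))
  step 32: S(S(S(S(add(add(S(add(Z, mul(SZ, SZ))), mul(Z, mul(SSZ, SZ))), add(SSZ, mul(Z, Z)))))))
  step 33: S(S(S(S(add(S(add(add(Z, mul(SZ, SZ)), mul(Z, mul(SSZ, SZ)))), add(SSZ, mul(Z, Z)))))))
  step 34: S(S(S(S(S(add(add(add(Z, mul(SZ, SZ)), mul(Z, mul(SSZ, SZ))), add(SSZ, mul(Z, Z))))))))
  step 35: S(S(S(S(S(add(add(mul(SZ, SZ), mul(Z, mul(SSZ, SZ))), add(SSZ, mul(Z, Z))))))))
  step 36: S(S(S(S(S(add(add(add(SZ, mul(Z, SZ)), mul(Z, mul(SSZ, SZ))), add(SSZ, mul(Z, Z))))))))
  step 37: S(S(S(S(S(add(add(S(add(Z, mul(Z, SZ))), mul(Z, mul(SSZ, SZ))), add(SSZ, mul(Z, Z))))))))
  step 38: S(S(S(S(S(add(S(add(add(Z, mul(Z, SZ)), mul(Z, mul(SSZ, SZ)))), add(SSZ, mul(Z, Z))))))))
  step 39: S(S(S(S(S(S(add(add(add(Z, mul(Z, SZ)), mul(Z, mul(SSZ, SZ))), add(SSZ, mul(Z, Z)))))))))
  step 40: S(S(S(S(S(S(add(add(mul(Z, SZ), mul(Z, mul(SSZ, SZ))), add(SSZ, mul(Z, Z)))))))))
  step 41: S(S(S(S(S(S(add(add(Z, mul(Z, mul(SSZ, SZ))), add(SSZ, mul(Z, Z)))))))))
  step 42: S(S(S(S(S(S(add(mul(Z, mul(SSZ, SZ)), add(SSZ, mul(Z, Z)))))))))
  step 43: S(S(S(S(S(S(add(Z, add(SSZ, mul(Z, Z)))))))))
  step 44: S(S(S(S(S(S(add(SSZ, mul(Z, Z))))))))
  step 45: S(S(S(S(S(S(S(add(SZ, mul(Z, Z)))))))))
  step 46: S(S(S(S(S(S(S(S(add(Z, mul(Z, Z))))))))))
  step 47: S(S(S(S(S(S(S(S(mul(Z, Z)))))))))
  step 48: S^8(Z)

Answer: DIFFERENT — A ⇓ S^9(Z), B ⇓ S^8(Z)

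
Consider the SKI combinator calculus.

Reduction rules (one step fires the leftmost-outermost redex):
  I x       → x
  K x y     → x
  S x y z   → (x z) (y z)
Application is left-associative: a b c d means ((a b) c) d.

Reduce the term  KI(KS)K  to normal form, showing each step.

Answer: normal form = K  (in 2 steps)

Working:
  start: KI(KS)K
  step 1: IK
  step 2: K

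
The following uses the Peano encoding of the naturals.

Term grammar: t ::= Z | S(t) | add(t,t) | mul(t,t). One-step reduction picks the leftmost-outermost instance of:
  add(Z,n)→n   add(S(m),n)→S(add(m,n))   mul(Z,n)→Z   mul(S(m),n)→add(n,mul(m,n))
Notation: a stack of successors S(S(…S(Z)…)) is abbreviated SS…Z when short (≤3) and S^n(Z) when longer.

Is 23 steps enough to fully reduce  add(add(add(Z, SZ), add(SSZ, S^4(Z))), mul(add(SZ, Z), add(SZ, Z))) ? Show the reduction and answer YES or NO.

Answer: YES — reaches normal form S^8(Z) in 22 ≤ 23 steps

Derivation:
  start: add(add(add(Z, SZ), add(SSZ, S^4(Z))), mul(add(SZ, Z), add(SZ, Z)))
  [1] add(add(SZ, add(SSZ, S^4(Z))), mul(add(SZ, Z), add(SZ, Z)))
  [2] add(S(add(Z, add(SSZ, S^4(Z)))), mul(add(SZ, Z), add(SZ, Z)))
  [3] S(add(add(Z, add(SSZ, S^4(Z))), mul(add(SZ, Z), add(SZ, Z))))
  [4] S(add(add(SSZ, S^4(Z)), mul(add(SZ, Z), add(SZ, Z))))
  [5] S(add(S(add(SZ, S^4(Z))), mul(add(SZ, Z), add(SZ, Z))))
  [6] S(S(add(add(SZ, S^4(Z)), mul(add(SZ, Z), add(SZ, Z)))))
  [7] S(S(add(S(add(Z, S^4(Z))), mul(add(SZ, Z), add(SZ, Z)))))
  [8] S(S(S(add(add(Z, S^4(Z)), mul(add(SZ, Z), add(SZ, Z))))))
  [9] S(S(S(add(S^4(Z), mul(add(SZ, Z), add(SZ, Z))))))
  [10] S(S(S(S(add(SSSZ, mul(add(SZ, Z), add(SZ, Z)))))))
  [11] S(S(S(S(S(add(SSZ, mul(add(SZ, Z), add(SZ, Z))))))))
  [12] S(S(S(S(S(S(add(SZ, mul(add(SZ, Z), add(SZ, Z)))))))))
  [13] S(S(S(S(S(S(S(add(Z, mul(add(SZ, Z), add(SZ, Z))))))))))
  [14] S(S(S(S(S(S(S(mul(add(SZ, Z), add(SZ, Z)))))))))
  [15] S(S(S(S(S(S(S(mul(S(add(Z, Z)), add(SZ, Z)))))))))
  [16] S(S(S(S(S(S(S(add(add(SZ, Z), mul(add(Z, Z), add(SZ, Z))))))))))
  [17] S(S(S(S(S(S(S(add(S(add(Z, Z)), mul(add(Z, Z), add(SZ, Z))))))))))
  [18] S(S(S(S(S(S(S(S(add(add(Z, Z), mul(add(Z, Z), add(SZ, Z)))))))))))
  [19] S(S(S(S(S(S(S(S(add(Z, mul(add(Z, Z), add(SZ, Z)))))))))))
  [20] S(S(S(S(S(S(S(S(mul(add(Z, Z), add(SZ, Z))))))))))
  [21] S(S(S(S(S(S(S(S(mul(Z, add(SZ, Z))))))))))
  [22] S^8(Z)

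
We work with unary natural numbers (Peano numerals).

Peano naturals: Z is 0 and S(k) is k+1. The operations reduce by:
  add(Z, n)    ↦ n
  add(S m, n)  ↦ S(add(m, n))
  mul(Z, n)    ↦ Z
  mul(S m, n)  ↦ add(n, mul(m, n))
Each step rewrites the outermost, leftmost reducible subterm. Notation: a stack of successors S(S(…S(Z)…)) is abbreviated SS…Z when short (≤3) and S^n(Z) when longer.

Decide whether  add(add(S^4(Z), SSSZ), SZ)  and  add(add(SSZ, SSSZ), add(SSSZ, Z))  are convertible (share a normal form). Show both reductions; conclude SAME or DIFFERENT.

Term A:
  start: add(add(S^4(Z), SSSZ), SZ)
  step 1: add(S(add(SSSZ, SSSZ)), SZ)
  step 2: S(add(add(SSSZ, SSSZ), SZ))
  step 3: S(add(S(add(SSZ, SSSZ)), SZ))
  step 4: S(S(add(add(SSZ, SSSZ), SZ)))
  step 5: S(S(add(S(add(SZ, SSSZ)), SZ)))
  step 6: S(S(S(add(add(SZ, SSSZ), SZ))))
  step 7: S(S(S(add(S(add(Z, SSSZ)), SZ))))
  step 8: S(S(S(S(add(add(Z, SSSZ), SZ)))))
  step 9: S(S(S(S(add(SSSZ, SZ)))))
  step 10: S(S(S(S(S(add(SSZ, SZ))))))
  step 11: S(S(S(S(S(S(add(SZ, SZ)))))))
  step 12: S(S(S(S(S(S(S(add(Z, SZ))))))))
  step 13: S^8(Z)

Term B:
  start: add(add(SSZ, SSSZ), add(SSSZ, Z))
  step 1: add(S(add(SZ, SSSZ)), add(SSSZ, Z))
  step 2: S(add(add(SZ, SSSZ), add(SSSZ, Z)))
  step 3: S(add(S(add(Z, SSSZ)), add(SSSZ, Z)))
  step 4: S(S(add(add(Z, SSSZ), add(SSSZ, Z))))
  step 5: S(S(add(SSSZ, add(SSSZ, Z))))
  step 6: S(S(S(add(SSZ, add(SSSZ, Z)))))
  step 7: S(S(S(S(add(SZ, add(SSSZ, Z))))))
  step 8: S(S(S(S(S(add(Z, add(SSSZ, Z)))))))
  step 9: S(S(S(S(S(add(SSSZ, Z))))))
  step 10: S(S(S(S(S(S(add(SSZ, Z)))))))
  step 11: S(S(S(S(S(S(S(add(SZ, Z))))))))
  step 12: S(S(S(S(S(S(S(S(add(Z, Z)))))))))
  step 13: S^8(Z)

Answer: SAME — A ⇓ S^8(Z), B ⇓ S^8(Z)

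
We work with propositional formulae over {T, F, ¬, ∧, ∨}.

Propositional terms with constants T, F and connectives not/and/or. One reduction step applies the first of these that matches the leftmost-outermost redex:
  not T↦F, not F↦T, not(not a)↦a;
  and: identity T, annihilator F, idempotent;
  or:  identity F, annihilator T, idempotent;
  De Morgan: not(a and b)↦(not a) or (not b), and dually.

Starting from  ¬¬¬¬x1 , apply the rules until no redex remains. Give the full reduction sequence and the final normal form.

Answer: normal form = x1  (in 2 steps)

Derivation:
  start: ¬¬¬¬x1
  →1  ¬¬x1
  →2  x1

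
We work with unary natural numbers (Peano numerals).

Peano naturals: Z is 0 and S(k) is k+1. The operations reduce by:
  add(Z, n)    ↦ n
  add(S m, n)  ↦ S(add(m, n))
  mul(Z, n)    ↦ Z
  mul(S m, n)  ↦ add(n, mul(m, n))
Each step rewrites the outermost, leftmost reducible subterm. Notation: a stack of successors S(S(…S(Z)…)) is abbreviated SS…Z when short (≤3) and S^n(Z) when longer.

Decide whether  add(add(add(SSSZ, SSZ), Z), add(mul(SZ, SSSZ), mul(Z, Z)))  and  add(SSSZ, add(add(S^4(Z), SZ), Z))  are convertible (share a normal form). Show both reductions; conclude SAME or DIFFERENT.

Answer: SAME — A ⇓ S^8(Z), B ⇓ S^8(Z)

Reduction:
Term A:
  start: add(add(add(SSSZ, SSZ), Z), add(mul(SZ, SSSZ), mul(Z, Z)))
  →1  add(add(S(add(SSZ, SSZ)), Z), add(mul(SZ, SSSZ), mul(Z, Z)))
  →2  add(S(add(add(SSZ, SSZ), Z)), add(mul(SZ, SSSZ), mul(Z, Z)))
  →3  S(add(add(add(SSZ, SSZ), Z), add(mul(SZ, SSSZ), mul(Z, Z))))
  →4  S(add(add(S(add(SZ, SSZ)), Z), add(mul(SZ, SSSZ), mul(Z, Z))))
  →5  S(add(S(add(add(SZ, SSZ), Z)), add(mul(SZ, SSSZ), mul(Z, Z))))
  →6  S(S(add(add(add(SZ, SSZ), Z), add(mul(SZ, SSSZ), mul(Z, Z)))))
  →7  S(S(add(add(S(add(Z, SSZ)), Z), add(mul(SZ, SSSZ), mul(Z, Z)))))
  →8  S(S(add(S(add(add(Z, SSZ), Z)), add(mul(SZ, SSSZ), mul(Z, Z)))))
  →9  S(S(S(add(add(add(Z, SSZ), Z), add(mul(SZ, SSSZ), mul(Z, Z))))))
  →10  S(S(S(add(add(SSZ, Z), add(mul(SZ, SSSZ), mul(Z, Z))))))
  →11  S(S(S(add(S(add(SZ, Z)), add(mul(SZ, SSSZ), mul(Z, Z))))))
  →12  S(S(S(S(add(add(SZ, Z), add(mul(SZ, SSSZ), mul(Z, Z)))))))
  →13  S(S(S(S(add(S(add(Z, Z)), add(mul(SZ, SSSZ), mul(Z, Z)))))))
  →14  S(S(S(S(S(add(add(Z, Z), add(mul(SZ, SSSZ), mul(Z, Z))))))))
  →15  S(S(S(S(S(add(Z, add(mul(SZ, SSSZ), mul(Z, Z))))))))
  →16  S(S(S(S(S(add(mul(SZ, SSSZ), mul(Z, Z)))))))
  →17  S(S(S(S(S(add(add(SSSZ, mul(Z, SSSZ)), mul(Z, Z)))))))
  →18  S(S(S(S(S(add(S(add(SSZ, mul(Z, SSSZ))), mul(Z, Z)))))))
  →19  S(S(S(S(S(S(add(add(SSZ, mul(Z, SSSZ)), mul(Z, Z))))))))
  →20  S(S(S(S(S(S(add(S(add(SZ, mul(Z, SSSZ))), mul(Z, Z))))))))
  →21  S(S(S(S(S(S(S(add(add(SZ, mul(Z, SSSZ)), mul(Z, Z)))))))))
  →22  S(S(S(S(S(S(S(add(S(add(Z, mul(Z, SSSZ))), mul(Z, Z)))))))))
  →23  S(S(S(S(S(S(S(S(add(add(Z, mul(Z, SSSZ)), mul(Z, Z))))))))))
  →24  S(S(S(S(S(S(S(S(add(mul(Z, SSSZ), mul(Z, Z))))))))))
  →25  S(S(S(S(S(S(S(S(add(Z, mul(Z, Z))))))))))
  →26  S(S(S(S(S(S(S(S(mul(Z, Z)))))))))
  →27  S^8(Z)

Term B:
  start: add(SSSZ, add(add(S^4(Z), SZ), Z))
  →1  S(add(SSZ, add(add(S^4(Z), SZ), Z)))
  →2  S(S(add(SZ, add(add(S^4(Z), SZ), Z))))
  →3  S(S(S(add(Z, add(add(S^4(Z), SZ), Z)))))
  →4  S(S(S(add(add(S^4(Z), SZ), Z))))
  →5  S(S(S(add(S(add(SSSZ, SZ)), Z))))
  →6  S(S(S(S(add(add(SSSZ, SZ), Z)))))
  →7  S(S(S(S(add(S(add(SSZ, SZ)), Z)))))
  →8  S(S(S(S(S(add(add(SSZ, SZ), Z))))))
  →9  S(S(S(S(S(add(S(add(SZ, SZ)), Z))))))
  →10  S(S(S(S(S(S(add(add(SZ, SZ), Z)))))))
  →11  S(S(S(S(S(S(add(S(add(Z, SZ)), Z)))))))
  →12  S(S(S(S(S(S(S(add(add(Z, SZ), Z))))))))
  →13  S(S(S(S(S(S(S(add(SZ, Z))))))))
  →14  S(S(S(S(S(S(S(S(add(Z, Z)))))))))
  →15  S^8(Z)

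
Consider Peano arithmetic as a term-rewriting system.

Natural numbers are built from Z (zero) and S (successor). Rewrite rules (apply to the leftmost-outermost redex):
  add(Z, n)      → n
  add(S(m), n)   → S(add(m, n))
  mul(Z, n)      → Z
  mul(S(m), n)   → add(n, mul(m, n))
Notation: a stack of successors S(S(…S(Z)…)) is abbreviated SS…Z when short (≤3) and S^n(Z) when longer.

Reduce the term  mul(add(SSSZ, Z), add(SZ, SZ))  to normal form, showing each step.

  start: mul(add(SSSZ, Z), add(SZ, SZ))
  →1  mul(S(add(SSZ, Z)), add(SZ, SZ))
  →2  add(add(SZ, SZ), mul(add(SSZ, Z), add(SZ, SZ)))
  →3  add(S(add(Z, SZ)), mul(add(SSZ, Z), add(SZ, SZ)))
  →4  S(add(add(Z, SZ), mul(add(SSZ, Z), add(SZ, SZ))))
  →5  S(add(SZ, mul(add(SSZ, Z), add(SZ, SZ))))
  →6  S(S(add(Z, mul(add(SSZ, Z), add(SZ, SZ)))))
  →7  S(S(mul(add(SSZ, Z), add(SZ, SZ))))
  →8  S(S(mul(S(add(SZ, Z)), add(SZ, SZ))))
  →9  S(S(add(add(SZ, SZ), mul(add(SZ, Z), add(SZ, SZ)))))
  →10  S(S(add(S(add(Z, SZ)), mul(add(SZ, Z), add(SZ, SZ)))))
  →11  S(S(S(add(add(Z, SZ), mul(add(SZ, Z), add(SZ, SZ))))))
  →12  S(S(S(add(SZ, mul(add(SZ, Z), add(SZ, SZ))))))
  →13  S(S(S(S(add(Z, mul(add(SZ, Z), add(SZ, SZ)))))))
  →14  S(S(S(S(mul(add(SZ, Z), add(SZ, SZ))))))
  →15  S(S(S(S(mul(S(add(Z, Z)), add(SZ, SZ))))))
  →16  S(S(S(S(add(add(SZ, SZ), mul(add(Z, Z), add(SZ, SZ)))))))
  →17  S(S(S(S(add(S(add(Z, SZ)), mul(add(Z, Z), add(SZ, SZ)))))))
  →18  S(S(S(S(S(add(add(Z, SZ), mul(add(Z, Z), add(SZ, SZ))))))))
  →19  S(S(S(S(S(add(SZ, mul(add(Z, Z), add(SZ, SZ))))))))
  →20  S(S(S(S(S(S(add(Z, mul(add(Z, Z), add(SZ, SZ)))))))))
  →21  S(S(S(S(S(S(mul(add(Z, Z), add(SZ, SZ))))))))
  →22  S(S(S(S(S(S(mul(Z, add(SZ, SZ))))))))
  →23  S^6(Z)

Answer: normal form = S^6(Z)  (in 23 steps)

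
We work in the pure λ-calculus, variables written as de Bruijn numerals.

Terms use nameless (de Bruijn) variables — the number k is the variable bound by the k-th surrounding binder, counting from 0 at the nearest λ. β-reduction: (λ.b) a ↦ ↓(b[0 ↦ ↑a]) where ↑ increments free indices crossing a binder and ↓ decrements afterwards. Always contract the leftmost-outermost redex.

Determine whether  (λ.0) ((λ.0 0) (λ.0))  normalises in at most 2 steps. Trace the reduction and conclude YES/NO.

Answer: NO — after 2 steps the term is (λ.0) (λ.0), not yet normal

Derivation:
  start: (λ.0) ((λ.0 0) (λ.0))
  →1  (λ.0 0) (λ.0)
  →2  (λ.0) (λ.0)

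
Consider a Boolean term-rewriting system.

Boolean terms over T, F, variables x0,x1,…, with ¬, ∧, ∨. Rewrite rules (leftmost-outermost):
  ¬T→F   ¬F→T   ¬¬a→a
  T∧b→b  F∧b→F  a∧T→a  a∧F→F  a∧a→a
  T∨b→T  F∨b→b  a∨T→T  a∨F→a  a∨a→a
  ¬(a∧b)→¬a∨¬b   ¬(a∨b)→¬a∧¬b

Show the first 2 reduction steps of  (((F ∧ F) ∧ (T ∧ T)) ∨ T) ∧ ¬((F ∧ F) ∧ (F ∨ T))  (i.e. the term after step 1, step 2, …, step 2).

  start: (((F ∧ F) ∧ (T ∧ T)) ∨ T) ∧ ¬((F ∧ F) ∧ (F ∨ T))
  step 1: T ∧ ¬((F ∧ F) ∧ (F ∨ T))
  step 2: ¬((F ∧ F) ∧ (F ∨ T))

Answer: after 2 steps: ¬((F ∧ F) ∧ (F ∨ T))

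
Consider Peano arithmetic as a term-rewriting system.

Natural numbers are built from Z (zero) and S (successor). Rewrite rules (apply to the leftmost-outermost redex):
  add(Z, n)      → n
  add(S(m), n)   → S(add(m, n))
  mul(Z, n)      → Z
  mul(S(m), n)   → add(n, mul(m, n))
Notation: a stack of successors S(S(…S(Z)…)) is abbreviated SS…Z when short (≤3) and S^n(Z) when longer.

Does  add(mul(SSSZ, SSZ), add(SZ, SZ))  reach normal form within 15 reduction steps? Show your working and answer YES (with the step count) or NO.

Answer: NO — after 15 steps the term is S(S(S(S(S(add(add(SZ, mul(Z, SSZ)), add(SZ, SZ))))))), not yet normal

Derivation:
  start: add(mul(SSSZ, SSZ), add(SZ, SZ))
  step 1: add(add(SSZ, mul(SSZ, SSZ)), add(SZ, SZ))
  step 2: add(S(add(SZ, mul(SSZ, SSZ))), add(SZ, SZ))
  step 3: S(add(add(SZ, mul(SSZ, SSZ)), add(SZ, SZ)))
  step 4: S(add(S(add(Z, mul(SSZ, SSZ))), add(SZ, SZ)))
  step 5: S(S(add(add(Z, mul(SSZ, SSZ)), add(SZ, SZ))))
  step 6: S(S(add(mul(SSZ, SSZ), add(SZ, SZ))))
  step 7: S(S(add(add(SSZ, mul(SZ, SSZ)), add(SZ, SZ))))
  step 8: S(S(add(S(add(SZ, mul(SZ, SSZ))), add(SZ, SZ))))
  step 9: S(S(S(add(add(SZ, mul(SZ, SSZ)), add(SZ, SZ)))))
  step 10: S(S(S(add(S(add(Z, mul(SZ, SSZ))), add(SZ, SZ)))))
  step 11: S(S(S(S(add(add(Z, mul(SZ, SSZ)), add(SZ, SZ))))))
  step 12: S(S(S(S(add(mul(SZ, SSZ), add(SZ, SZ))))))
  step 13: S(S(S(S(add(add(SSZ, mul(Z, SSZ)), add(SZ, SZ))))))
  step 14: S(S(S(S(add(S(add(SZ, mul(Z, SSZ))), add(SZ, SZ))))))
  step 15: S(S(S(S(S(add(add(SZ, mul(Z, SSZ)), add(SZ, SZ)))))))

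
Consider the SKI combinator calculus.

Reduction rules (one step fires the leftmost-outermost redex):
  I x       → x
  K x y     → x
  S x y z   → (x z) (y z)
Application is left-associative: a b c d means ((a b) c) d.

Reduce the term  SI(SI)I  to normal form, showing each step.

Answer: normal form = SII  (in 3 steps)

Working:
  start: SI(SI)I
  step 1: II(SII)
  step 2: I(SII)
  step 3: SII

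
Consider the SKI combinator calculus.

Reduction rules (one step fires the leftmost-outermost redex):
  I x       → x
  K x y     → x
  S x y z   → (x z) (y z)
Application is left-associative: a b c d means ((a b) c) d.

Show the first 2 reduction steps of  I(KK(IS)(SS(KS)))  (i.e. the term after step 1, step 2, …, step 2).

  start: I(KK(IS)(SS(KS)))
  step 1: KK(IS)(SS(KS))
  step 2: K(SS(KS))

Answer: after 2 steps: K(SS(KS))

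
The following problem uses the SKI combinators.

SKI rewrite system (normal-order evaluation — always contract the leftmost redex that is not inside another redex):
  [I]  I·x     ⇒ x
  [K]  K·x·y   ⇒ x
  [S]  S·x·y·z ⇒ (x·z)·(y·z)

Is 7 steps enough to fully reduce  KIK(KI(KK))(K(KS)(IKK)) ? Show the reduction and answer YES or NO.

Answer: YES — reaches normal form KS in 5 ≤ 7 steps

Reduction:
  start: KIK(KI(KK))(K(KS)(IKK))
  →1  I(KI(KK))(K(KS)(IKK))
  →2  KI(KK)(K(KS)(IKK))
  →3  I(K(KS)(IKK))
  →4  K(KS)(IKK)
  →5  KS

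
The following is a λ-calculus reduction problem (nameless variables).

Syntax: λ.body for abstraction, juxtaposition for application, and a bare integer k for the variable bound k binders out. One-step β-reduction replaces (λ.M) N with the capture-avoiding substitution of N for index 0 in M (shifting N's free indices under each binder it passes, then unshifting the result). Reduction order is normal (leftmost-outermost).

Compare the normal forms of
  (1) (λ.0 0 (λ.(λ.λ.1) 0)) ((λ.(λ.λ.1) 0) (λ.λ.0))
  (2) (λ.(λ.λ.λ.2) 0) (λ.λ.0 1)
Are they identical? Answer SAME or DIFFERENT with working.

Answer: DIFFERENT — A ⇓ λ.0, B ⇓ λ.λ.λ.λ.0 1

Working:
Term A:
  start: (λ.0 0 (λ.(λ.λ.1) 0)) ((λ.(λ.λ.1) 0) (λ.λ.0))
  [1] (λ.(λ.λ.1) 0) (λ.λ.0) ((λ.(λ.λ.1) 0) (λ.λ.0)) (λ.(λ.λ.1) 0)
  [2] (λ.λ.1) (λ.λ.0) ((λ.(λ.λ.1) 0) (λ.λ.0)) (λ.(λ.λ.1) 0)
  [3] (λ.λ.λ.0) ((λ.(λ.λ.1) 0) (λ.λ.0)) (λ.(λ.λ.1) 0)
  [4] (λ.λ.0) (λ.(λ.λ.1) 0)
  [5] λ.0

Term B:
  start: (λ.(λ.λ.λ.2) 0) (λ.λ.0 1)
  [1] (λ.λ.λ.2) (λ.λ.0 1)
  [2] λ.λ.λ.λ.0 1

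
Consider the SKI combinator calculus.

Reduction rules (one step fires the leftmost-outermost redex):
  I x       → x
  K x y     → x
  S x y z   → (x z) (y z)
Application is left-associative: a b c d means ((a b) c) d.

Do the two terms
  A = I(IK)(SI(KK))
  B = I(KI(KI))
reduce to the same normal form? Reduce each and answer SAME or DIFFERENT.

Term A:
  start: I(IK)(SI(KK))
  [1] IK(SI(KK))
  [2] K(SI(KK))

Term B:
  start: I(KI(KI))
  [1] KI(KI)
  [2] I

Answer: DIFFERENT — A ⇓ K(SI(KK)), B ⇓ I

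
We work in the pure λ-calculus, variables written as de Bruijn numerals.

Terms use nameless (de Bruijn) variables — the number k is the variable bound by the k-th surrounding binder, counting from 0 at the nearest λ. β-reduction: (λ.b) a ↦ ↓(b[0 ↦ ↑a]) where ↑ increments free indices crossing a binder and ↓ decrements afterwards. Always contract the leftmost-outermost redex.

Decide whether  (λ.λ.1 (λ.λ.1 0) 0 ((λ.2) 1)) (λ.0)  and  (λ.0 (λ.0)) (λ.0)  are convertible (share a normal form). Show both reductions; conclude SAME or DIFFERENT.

Answer: DIFFERENT — A ⇓ λ.0 (λ.0), B ⇓ λ.0

Derivation:
Term A:
  start: (λ.λ.1 (λ.λ.1 0) 0 ((λ.2) 1)) (λ.0)
  →1  λ.(λ.0) (λ.λ.1 0) 0 ((λ.λ.0) (λ.0))
  →2  λ.(λ.λ.1 0) 0 ((λ.λ.0) (λ.0))
  →3  λ.(λ.1 0) ((λ.λ.0) (λ.0))
  →4  λ.0 ((λ.λ.0) (λ.0))
  →5  λ.0 (λ.0)

Term B:
  start: (λ.0 (λ.0)) (λ.0)
  →1  (λ.0) (λ.0)
  →2  λ.0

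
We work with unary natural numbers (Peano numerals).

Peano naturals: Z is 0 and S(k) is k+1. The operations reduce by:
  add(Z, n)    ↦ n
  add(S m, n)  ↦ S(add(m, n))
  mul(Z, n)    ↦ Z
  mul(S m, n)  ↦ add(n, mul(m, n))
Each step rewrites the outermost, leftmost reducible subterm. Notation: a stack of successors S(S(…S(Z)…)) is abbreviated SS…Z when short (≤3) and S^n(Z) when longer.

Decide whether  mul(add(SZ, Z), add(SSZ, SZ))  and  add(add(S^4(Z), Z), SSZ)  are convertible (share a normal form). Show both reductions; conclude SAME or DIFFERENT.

Term A:
  start: mul(add(SZ, Z), add(SSZ, SZ))
  →1  mul(S(add(Z, Z)), add(SSZ, SZ))
  →2  add(add(SSZ, SZ), mul(add(Z, Z), add(SSZ, SZ)))
  →3  add(S(add(SZ, SZ)), mul(add(Z, Z), add(SSZ, SZ)))
  →4  S(add(add(SZ, SZ), mul(add(Z, Z), add(SSZ, SZ))))
  →5  S(add(S(add(Z, SZ)), mul(add(Z, Z), add(SSZ, SZ))))
  →6  S(S(add(add(Z, SZ), mul(add(Z, Z), add(SSZ, SZ)))))
  →7  S(S(add(SZ, mul(add(Z, Z), add(SSZ, SZ)))))
  →8  S(S(S(add(Z, mul(add(Z, Z), add(SSZ, SZ))))))
  →9  S(S(S(mul(add(Z, Z), add(SSZ, SZ)))))
  →10  S(S(S(mul(Z, add(SSZ, SZ)))))
  →11  SSSZ

Term B:
  start: add(add(S^4(Z), Z), SSZ)
  →1  add(S(add(SSSZ, Z)), SSZ)
  →2  S(add(add(SSSZ, Z), SSZ))
  →3  S(add(S(add(SSZ, Z)), SSZ))
  →4  S(S(add(add(SSZ, Z), SSZ)))
  →5  S(S(add(S(add(SZ, Z)), SSZ)))
  →6  S(S(S(add(add(SZ, Z), SSZ))))
  →7  S(S(S(add(S(add(Z, Z)), SSZ))))
  →8  S(S(S(S(add(add(Z, Z), SSZ)))))
  →9  S(S(S(S(add(Z, SSZ)))))
  →10  S^6(Z)

Answer: DIFFERENT — A ⇓ SSSZ, B ⇓ S^6(Z)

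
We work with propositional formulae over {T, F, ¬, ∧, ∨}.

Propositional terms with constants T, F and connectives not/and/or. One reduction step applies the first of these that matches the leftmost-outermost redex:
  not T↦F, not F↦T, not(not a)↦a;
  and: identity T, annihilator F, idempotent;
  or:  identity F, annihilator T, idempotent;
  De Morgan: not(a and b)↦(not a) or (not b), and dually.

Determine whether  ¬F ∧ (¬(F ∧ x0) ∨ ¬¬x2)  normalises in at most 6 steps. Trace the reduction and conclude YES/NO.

Answer: YES — reaches normal form T in 6 ≤ 6 steps

Derivation:
  start: ¬F ∧ (¬(F ∧ x0) ∨ ¬¬x2)
  step 1: T ∧ (¬(F ∧ x0) ∨ ¬¬x2)
  step 2: ¬(F ∧ x0) ∨ ¬¬x2
  step 3: (¬F ∨ ¬x0) ∨ ¬¬x2
  step 4: (T ∨ ¬x0) ∨ ¬¬x2
  step 5: T ∨ ¬¬x2
  step 6: T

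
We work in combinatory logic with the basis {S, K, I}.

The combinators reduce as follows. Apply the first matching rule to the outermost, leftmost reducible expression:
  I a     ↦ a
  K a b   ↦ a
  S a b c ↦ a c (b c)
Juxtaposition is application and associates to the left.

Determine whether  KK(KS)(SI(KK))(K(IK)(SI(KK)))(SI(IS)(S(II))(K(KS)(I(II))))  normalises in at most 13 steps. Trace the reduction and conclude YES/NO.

Answer: YES — reaches normal form SK in 12 ≤ 13 steps

Derivation:
  start: KK(KS)(SI(KK))(K(IK)(SI(KK)))(SI(IS)(S(II))(K(KS)(I(II))))
  →1  K(SI(KK))(K(IK)(SI(KK)))(SI(IS)(S(II))(K(KS)(I(II))))
  →2  SI(KK)(SI(IS)(S(II))(K(KS)(I(II))))
  →3  I(SI(IS)(S(II))(K(KS)(I(II))))(KK(SI(IS)(S(II))(K(KS)(I(II)))))
  →4  SI(IS)(S(II))(K(KS)(I(II)))(KK(SI(IS)(S(II))(K(KS)(I(II)))))
  →5  I(S(II))(IS(S(II)))(K(KS)(I(II)))(KK(SI(IS)(S(II))(K(KS)(I(II)))))
  →6  S(II)(IS(S(II)))(K(KS)(I(II)))(KK(SI(IS)(S(II))(K(KS)(I(II)))))
  →7  II(K(KS)(I(II)))(IS(S(II))(K(KS)(I(II))))(KK(SI(IS)(S(II))(K(KS)(I(II)))))
  →8  I(K(KS)(I(II)))(IS(S(II))(K(KS)(I(II))))(KK(SI(IS)(S(II))(K(KS)(I(II)))))
  →9  K(KS)(I(II))(IS(S(II))(K(KS)(I(II))))(KK(SI(IS)(S(II))(K(KS)(I(II)))))
  →10  KS(IS(S(II))(K(KS)(I(II))))(KK(SI(IS)(S(II))(K(KS)(I(II)))))
  →11  S(KK(SI(IS)(S(II))(K(KS)(I(II)))))
  →12  SK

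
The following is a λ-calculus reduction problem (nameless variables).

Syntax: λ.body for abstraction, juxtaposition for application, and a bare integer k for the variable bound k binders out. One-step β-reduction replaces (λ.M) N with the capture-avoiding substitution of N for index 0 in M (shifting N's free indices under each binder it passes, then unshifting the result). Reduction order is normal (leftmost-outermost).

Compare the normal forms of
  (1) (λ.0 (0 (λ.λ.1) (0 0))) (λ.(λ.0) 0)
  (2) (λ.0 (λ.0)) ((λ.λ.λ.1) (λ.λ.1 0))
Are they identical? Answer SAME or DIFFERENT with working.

Answer: SAME — A ⇓ λ.λ.0, B ⇓ λ.λ.0

Derivation:
Term A:
  start: (λ.0 (0 (λ.λ.1) (0 0))) (λ.(λ.0) 0)
  →1  (λ.(λ.0) 0) ((λ.(λ.0) 0) (λ.λ.1) ((λ.(λ.0) 0) (λ.(λ.0) 0)))
  →2  (λ.0) ((λ.(λ.0) 0) (λ.λ.1) ((λ.(λ.0) 0) (λ.(λ.0) 0)))
  →3  (λ.(λ.0) 0) (λ.λ.1) ((λ.(λ.0) 0) (λ.(λ.0) 0))
  →4  (λ.0) (λ.λ.1) ((λ.(λ.0) 0) (λ.(λ.0) 0))
  →5  (λ.λ.1) ((λ.(λ.0) 0) (λ.(λ.0) 0))
  →6  λ.(λ.(λ.0) 0) (λ.(λ.0) 0)
  →7  λ.(λ.0) (λ.(λ.0) 0)
  →8  λ.λ.(λ.0) 0
  →9  λ.λ.0

Term B:
  start: (λ.0 (λ.0)) ((λ.λ.λ.1) (λ.λ.1 0))
  →1  (λ.λ.λ.1) (λ.λ.1 0) (λ.0)
  →2  (λ.λ.1) (λ.0)
  →3  λ.λ.0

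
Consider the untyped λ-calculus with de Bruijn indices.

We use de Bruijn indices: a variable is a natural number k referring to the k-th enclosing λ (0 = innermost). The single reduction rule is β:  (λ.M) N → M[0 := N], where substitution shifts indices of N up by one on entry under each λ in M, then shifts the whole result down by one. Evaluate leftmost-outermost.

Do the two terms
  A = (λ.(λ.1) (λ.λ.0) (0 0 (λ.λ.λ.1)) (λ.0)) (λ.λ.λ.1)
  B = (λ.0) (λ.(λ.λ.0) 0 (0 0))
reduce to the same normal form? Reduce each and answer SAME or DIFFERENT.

Answer: DIFFERENT — A ⇓ λ.λ.0, B ⇓ λ.0 0

Derivation:
Term A:
  start: (λ.(λ.1) (λ.λ.0) (0 0 (λ.λ.λ.1)) (λ.0)) (λ.λ.λ.1)
  [1] (λ.λ.λ.λ.1) (λ.λ.0) ((λ.λ.λ.1) (λ.λ.λ.1) (λ.λ.λ.1)) (λ.0)
  [2] (λ.λ.λ.1) ((λ.λ.λ.1) (λ.λ.λ.1) (λ.λ.λ.1)) (λ.0)
  [3] (λ.λ.1) (λ.0)
  [4] λ.λ.0

Term B:
  start: (λ.0) (λ.(λ.λ.0) 0 (0 0))
  [1] λ.(λ.λ.0) 0 (0 0)
  [2] λ.(λ.0) (0 0)
  [3] λ.0 0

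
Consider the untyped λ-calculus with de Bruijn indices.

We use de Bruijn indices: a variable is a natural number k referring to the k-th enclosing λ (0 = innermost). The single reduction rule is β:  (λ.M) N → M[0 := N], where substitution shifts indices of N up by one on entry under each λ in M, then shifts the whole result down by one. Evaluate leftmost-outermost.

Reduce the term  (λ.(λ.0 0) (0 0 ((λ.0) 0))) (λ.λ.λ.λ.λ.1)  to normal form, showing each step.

Answer: normal form = λ.λ.1  (in 5 steps)

Reduction:
  start: (λ.(λ.0 0) (0 0 ((λ.0) 0))) (λ.λ.λ.λ.λ.1)
  →1  (λ.0 0) ((λ.λ.λ.λ.λ.1) (λ.λ.λ.λ.λ.1) ((λ.0) (λ.λ.λ.λ.λ.1)))
  →2  (λ.λ.λ.λ.λ.1) (λ.λ.λ.λ.λ.1) ((λ.0) (λ.λ.λ.λ.λ.1)) ((λ.λ.λ.λ.λ.1) (λ.λ.λ.λ.λ.1) ((λ.0) (λ.λ.λ.λ.λ.1)))
  →3  (λ.λ.λ.λ.1) ((λ.0) (λ.λ.λ.λ.λ.1)) ((λ.λ.λ.λ.λ.1) (λ.λ.λ.λ.λ.1) ((λ.0) (λ.λ.λ.λ.λ.1)))
  →4  (λ.λ.λ.1) ((λ.λ.λ.λ.λ.1) (λ.λ.λ.λ.λ.1) ((λ.0) (λ.λ.λ.λ.λ.1)))
  →5  λ.λ.1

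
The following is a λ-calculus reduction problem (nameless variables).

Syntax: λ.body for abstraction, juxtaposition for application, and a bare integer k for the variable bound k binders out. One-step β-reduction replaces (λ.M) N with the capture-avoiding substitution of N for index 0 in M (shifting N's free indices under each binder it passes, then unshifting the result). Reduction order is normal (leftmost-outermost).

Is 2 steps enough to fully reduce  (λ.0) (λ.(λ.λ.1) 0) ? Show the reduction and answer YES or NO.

Answer: YES — reaches normal form λ.λ.1 in 2 ≤ 2 steps

Working:
  start: (λ.0) (λ.(λ.λ.1) 0)
  [1] λ.(λ.λ.1) 0
  [2] λ.λ.1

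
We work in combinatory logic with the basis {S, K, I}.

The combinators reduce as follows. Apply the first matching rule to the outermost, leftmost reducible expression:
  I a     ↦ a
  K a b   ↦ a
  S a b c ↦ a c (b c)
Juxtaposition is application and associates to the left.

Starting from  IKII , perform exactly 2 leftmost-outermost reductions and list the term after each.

  start: IKII
  →1  KII
  →2  I

Answer: after 2 steps: I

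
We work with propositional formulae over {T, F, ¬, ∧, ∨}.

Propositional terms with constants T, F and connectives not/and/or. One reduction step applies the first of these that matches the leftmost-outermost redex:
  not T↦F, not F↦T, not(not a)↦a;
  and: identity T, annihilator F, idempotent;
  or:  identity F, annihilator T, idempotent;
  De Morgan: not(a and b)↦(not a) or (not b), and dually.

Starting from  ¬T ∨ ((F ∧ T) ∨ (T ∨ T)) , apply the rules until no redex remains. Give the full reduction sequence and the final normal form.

Answer: normal form = T  (in 5 steps)

Reduction:
  start: ¬T ∨ ((F ∧ T) ∨ (T ∨ T))
  →1  F ∨ ((F ∧ T) ∨ (T ∨ T))
  →2  (F ∧ T) ∨ (T ∨ T)
  →3  F ∨ (T ∨ T)
  →4  T ∨ T
  →5  T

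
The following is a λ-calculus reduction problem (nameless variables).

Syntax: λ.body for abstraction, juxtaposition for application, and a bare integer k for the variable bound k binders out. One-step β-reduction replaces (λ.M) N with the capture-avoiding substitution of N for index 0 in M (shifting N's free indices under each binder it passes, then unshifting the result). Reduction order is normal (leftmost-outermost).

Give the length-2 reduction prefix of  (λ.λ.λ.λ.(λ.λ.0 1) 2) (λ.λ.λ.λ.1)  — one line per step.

Answer: after 2 steps: λ.λ.λ.λ.0 3

Derivation:
  start: (λ.λ.λ.λ.(λ.λ.0 1) 2) (λ.λ.λ.λ.1)
  [1] λ.λ.λ.(λ.λ.0 1) 2
  [2] λ.λ.λ.λ.0 3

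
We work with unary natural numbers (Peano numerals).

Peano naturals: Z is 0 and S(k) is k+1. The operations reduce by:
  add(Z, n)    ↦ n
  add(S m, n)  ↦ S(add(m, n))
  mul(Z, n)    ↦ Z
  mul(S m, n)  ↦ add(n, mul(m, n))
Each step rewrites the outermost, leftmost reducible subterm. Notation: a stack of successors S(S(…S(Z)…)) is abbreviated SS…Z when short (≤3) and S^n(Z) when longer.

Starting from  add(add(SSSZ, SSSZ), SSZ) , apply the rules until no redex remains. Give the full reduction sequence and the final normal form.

Answer: normal form = S^8(Z)  (in 11 steps)

Working:
  start: add(add(SSSZ, SSSZ), SSZ)
  step 1: add(S(add(SSZ, SSSZ)), SSZ)
  step 2: S(add(add(SSZ, SSSZ), SSZ))
  step 3: S(add(S(add(SZ, SSSZ)), SSZ))
  step 4: S(S(add(add(SZ, SSSZ), SSZ)))
  step 5: S(S(add(S(add(Z, SSSZ)), SSZ)))
  step 6: S(S(S(add(add(Z, SSSZ), SSZ))))
  step 7: S(S(S(add(SSSZ, SSZ))))
  step 8: S(S(S(S(add(SSZ, SSZ)))))
  step 9: S(S(S(S(S(add(SZ, SSZ))))))
  step 10: S(S(S(S(S(S(add(Z, SSZ)))))))
  step 11: S^8(Z)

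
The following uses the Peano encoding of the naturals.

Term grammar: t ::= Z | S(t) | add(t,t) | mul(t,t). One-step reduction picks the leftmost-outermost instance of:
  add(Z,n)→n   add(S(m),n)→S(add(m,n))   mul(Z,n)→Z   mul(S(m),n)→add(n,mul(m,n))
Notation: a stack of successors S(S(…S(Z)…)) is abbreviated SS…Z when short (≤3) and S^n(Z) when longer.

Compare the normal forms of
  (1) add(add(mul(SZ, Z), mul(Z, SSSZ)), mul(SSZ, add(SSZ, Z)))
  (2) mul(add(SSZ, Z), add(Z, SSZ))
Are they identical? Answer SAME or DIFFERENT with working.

Answer: SAME — A ⇓ S^4(Z), B ⇓ S^4(Z)

Reduction:
Term A:
  start: add(add(mul(SZ, Z), mul(Z, SSSZ)), mul(SSZ, add(SSZ, Z)))
  →1  add(add(add(Z, mul(Z, Z)), mul(Z, SSSZ)), mul(SSZ, add(SSZ, Z)))
  →2  add(add(mul(Z, Z), mul(Z, SSSZ)), mul(SSZ, add(SSZ, Z)))
  →3  add(add(Z, mul(Z, SSSZ)), mul(SSZ, add(SSZ, Z)))
  →4  add(mul(Z, SSSZ), mul(SSZ, add(SSZ, Z)))
  →5  add(Z, mul(SSZ, add(SSZ, Z)))
  →6  mul(SSZ, add(SSZ, Z))
  →7  add(add(SSZ, Z), mul(SZ, add(SSZ, Z)))
  →8  add(S(add(SZ, Z)), mul(SZ, add(SSZ, Z)))
  →9  S(add(add(SZ, Z), mul(SZ, add(SSZ, Z))))
  →10  S(add(S(add(Z, Z)), mul(SZ, add(SSZ, Z))))
  →11  S(S(add(add(Z, Z), mul(SZ, add(SSZ, Z)))))
  →12  S(S(add(Z, mul(SZ, add(SSZ, Z)))))
  →13  S(S(mul(SZ, add(SSZ, Z))))
  →14  S(S(add(add(SSZ, Z), mul(Z, add(SSZ, Z)))))
  →15  S(S(add(S(add(SZ, Z)), mul(Z, add(SSZ, Z)))))
  →16  S(S(S(add(add(SZ, Z), mul(Z, add(SSZ, Z))))))
  →17  S(S(S(add(S(add(Z, Z)), mul(Z, add(SSZ, Z))))))
  →18  S(S(S(S(add(add(Z, Z), mul(Z, add(SSZ, Z)))))))
  →19  S(S(S(S(add(Z, mul(Z, add(SSZ, Z)))))))
  →20  S(S(S(S(mul(Z, add(SSZ, Z))))))
  →21  S^4(Z)

Term B:
  start: mul(add(SSZ, Z), add(Z, SSZ))
  →1  mul(S(add(SZ, Z)), add(Z, SSZ))
  →2  add(add(Z, SSZ), mul(add(SZ, Z), add(Z, SSZ)))
  →3  add(SSZ, mul(add(SZ, Z), add(Z, SSZ)))
  →4  S(add(SZ, mul(add(SZ, Z), add(Z, SSZ))))
  →5  S(S(add(Z, mul(add(SZ, Z), add(Z, SSZ)))))
  →6  S(S(mul(add(SZ, Z), add(Z, SSZ))))
  →7  S(S(mul(S(add(Z, Z)), add(Z, SSZ))))
  →8  S(S(add(add(Z, SSZ), mul(add(Z, Z), add(Z, SSZ)))))
  →9  S(S(add(SSZ, mul(add(Z, Z), add(Z, SSZ)))))
  →10  S(S(S(add(SZ, mul(add(Z, Z), add(Z, SSZ))))))
  →11  S(S(S(S(add(Z, mul(add(Z, Z), add(Z, SSZ)))))))
  →12  S(S(S(S(mul(add(Z, Z), add(Z, SSZ))))))
  →13  S(S(S(S(mul(Z, add(Z, SSZ))))))
  →14  S^4(Z)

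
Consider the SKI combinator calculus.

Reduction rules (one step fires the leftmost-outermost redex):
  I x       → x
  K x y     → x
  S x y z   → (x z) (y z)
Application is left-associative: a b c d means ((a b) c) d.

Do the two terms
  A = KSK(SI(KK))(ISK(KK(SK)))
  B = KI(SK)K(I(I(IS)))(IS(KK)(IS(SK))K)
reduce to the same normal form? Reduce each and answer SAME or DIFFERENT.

Term A:
  start: KSK(SI(KK))(ISK(KK(SK)))
  step 1: S(SI(KK))(ISK(KK(SK)))
  step 2: S(SI(KK))(SK(KK(SK)))
  step 3: S(SI(KK))(SKK)

Term B:
  start: KI(SK)K(I(I(IS)))(IS(KK)(IS(SK))K)
  step 1: IK(I(I(IS)))(IS(KK)(IS(SK))K)
  step 2: K(I(I(IS)))(IS(KK)(IS(SK))K)
  step 3: I(I(IS))
  step 4: I(IS)
  step 5: IS
  step 6: S

Answer: DIFFERENT — A ⇓ S(SI(KK))(SKK), B ⇓ S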